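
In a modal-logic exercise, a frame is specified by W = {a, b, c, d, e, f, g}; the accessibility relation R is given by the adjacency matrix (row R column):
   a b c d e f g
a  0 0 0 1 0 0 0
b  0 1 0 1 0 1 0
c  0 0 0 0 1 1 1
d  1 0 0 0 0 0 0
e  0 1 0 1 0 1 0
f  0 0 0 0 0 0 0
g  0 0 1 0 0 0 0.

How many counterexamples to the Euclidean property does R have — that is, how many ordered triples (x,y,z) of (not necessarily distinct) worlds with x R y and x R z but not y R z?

23

Enumerating: (a,d,d), (b,d,b), (b,d,d), (b,d,f), (b,f,b), (b,f,d), (b,f,f), (c,e,e), (c,e,g), (c,f,e), (c,f,f), (c,f,g), … and 11 more.
Total: 23.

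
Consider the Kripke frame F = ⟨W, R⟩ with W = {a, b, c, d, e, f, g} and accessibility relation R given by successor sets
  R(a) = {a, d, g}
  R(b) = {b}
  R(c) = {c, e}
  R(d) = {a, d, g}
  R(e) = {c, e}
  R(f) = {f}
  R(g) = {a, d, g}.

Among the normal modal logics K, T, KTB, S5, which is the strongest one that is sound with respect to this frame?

S5

Reflexive (axiom T): yes — every world is R-related to itself.
Symmetric (axiom B): yes — every pair in R has its reverse in R.
Euclidean (axiom 5): yes — any two successors of a common world are R-related.
So F validates K, T, KTB, S5. The strongest is S5.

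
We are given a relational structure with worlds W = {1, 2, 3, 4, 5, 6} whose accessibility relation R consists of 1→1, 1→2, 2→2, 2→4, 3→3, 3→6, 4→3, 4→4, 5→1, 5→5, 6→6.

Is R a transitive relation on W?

Transitive: no — 1 R 2 and 2 R 4, but not 1 R 4.

No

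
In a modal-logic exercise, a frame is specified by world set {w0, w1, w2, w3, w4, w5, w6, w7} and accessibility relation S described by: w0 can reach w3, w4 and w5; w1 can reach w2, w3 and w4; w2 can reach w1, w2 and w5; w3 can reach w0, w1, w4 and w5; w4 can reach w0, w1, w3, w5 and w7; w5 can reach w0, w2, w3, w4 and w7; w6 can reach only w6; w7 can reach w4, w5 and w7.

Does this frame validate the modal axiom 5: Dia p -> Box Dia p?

No

The schema 5 characterises exactly the Euclidean frames.
Euclidean: no — w1 S w2 and w1 S w3, but not w2 S w3.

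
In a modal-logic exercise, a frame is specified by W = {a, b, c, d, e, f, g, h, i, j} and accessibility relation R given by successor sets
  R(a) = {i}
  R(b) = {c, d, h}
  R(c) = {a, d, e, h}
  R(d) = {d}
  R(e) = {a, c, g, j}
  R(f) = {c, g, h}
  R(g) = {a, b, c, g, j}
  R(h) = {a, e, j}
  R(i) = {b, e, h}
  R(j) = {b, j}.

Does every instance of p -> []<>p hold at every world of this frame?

No

By correspondence theory, B is valid on a frame iff R is symmetric.
Symmetric: no — a R i but not i R a.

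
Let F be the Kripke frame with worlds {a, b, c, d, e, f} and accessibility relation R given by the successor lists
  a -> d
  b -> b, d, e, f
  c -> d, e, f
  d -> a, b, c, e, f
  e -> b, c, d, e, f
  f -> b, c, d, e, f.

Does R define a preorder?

No

Reflexive: no — a is not related to itself.
Transitive: no — a R d and d R b, but not a R b.
So R is not a preorder.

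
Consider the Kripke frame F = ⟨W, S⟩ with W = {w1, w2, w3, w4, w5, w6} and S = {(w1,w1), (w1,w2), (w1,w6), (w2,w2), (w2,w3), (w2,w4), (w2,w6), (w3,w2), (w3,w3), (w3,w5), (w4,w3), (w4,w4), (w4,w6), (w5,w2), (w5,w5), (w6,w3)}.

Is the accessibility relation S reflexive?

No

Reflexive: no — w6 is not related to itself.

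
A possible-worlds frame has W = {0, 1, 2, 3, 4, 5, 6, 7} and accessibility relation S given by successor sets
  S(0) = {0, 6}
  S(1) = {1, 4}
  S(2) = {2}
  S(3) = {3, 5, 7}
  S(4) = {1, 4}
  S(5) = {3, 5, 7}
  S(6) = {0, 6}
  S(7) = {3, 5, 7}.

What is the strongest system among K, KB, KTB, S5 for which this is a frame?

Symmetric (axiom B): yes — every pair in S has its reverse in S.
Reflexive (axiom T): yes — every world is S-related to itself.
Euclidean (axiom 5): yes — any two successors of a common world are S-related.
So F validates K, KB, KTB, S5. The strongest is S5.

S5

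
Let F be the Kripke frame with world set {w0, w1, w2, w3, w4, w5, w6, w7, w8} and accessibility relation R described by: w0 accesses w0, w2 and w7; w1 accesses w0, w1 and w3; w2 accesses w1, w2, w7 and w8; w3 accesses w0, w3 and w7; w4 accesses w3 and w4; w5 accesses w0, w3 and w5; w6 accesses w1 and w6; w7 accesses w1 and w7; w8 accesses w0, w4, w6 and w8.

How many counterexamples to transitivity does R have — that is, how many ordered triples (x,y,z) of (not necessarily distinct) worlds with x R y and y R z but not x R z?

Enumerating: (w0,w2,w1), (w0,w2,w8), (w0,w7,w1), (w1,w0,w2), (w1,w0,w7), (w1,w3,w7), (w2,w1,w0), (w2,w1,w3), (w2,w8,w0), (w2,w8,w4), (w2,w8,w6), (w3,w0,w2), … and 14 more.
Total: 26.

26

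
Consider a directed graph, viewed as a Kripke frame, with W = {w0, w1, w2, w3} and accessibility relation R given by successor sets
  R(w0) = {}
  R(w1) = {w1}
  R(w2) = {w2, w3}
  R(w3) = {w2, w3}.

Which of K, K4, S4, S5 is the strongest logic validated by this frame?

K4

Transitive (axiom 4): yes — every two-step R-path is closed by a direct edge.
Reflexive (axiom T): no — w0 is not related to itself.
Euclidean (axiom 5): yes — any two successors of a common world are R-related.
So F validates K, K4; S4 would additionally require R to be reflexive. The strongest is K4.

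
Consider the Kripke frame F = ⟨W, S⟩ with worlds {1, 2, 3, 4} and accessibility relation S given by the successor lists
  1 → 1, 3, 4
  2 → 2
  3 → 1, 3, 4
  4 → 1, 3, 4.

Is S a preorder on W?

Reflexive: yes — every world is S-related to itself.
Transitive: yes — every two-step S-path is closed by a direct edge.
So S is a preorder.

Yes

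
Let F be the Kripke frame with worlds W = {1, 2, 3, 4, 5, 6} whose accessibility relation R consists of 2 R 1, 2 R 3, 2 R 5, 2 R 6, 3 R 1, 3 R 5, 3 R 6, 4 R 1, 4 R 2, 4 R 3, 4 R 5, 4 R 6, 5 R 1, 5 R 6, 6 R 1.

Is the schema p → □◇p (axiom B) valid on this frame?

By correspondence theory, B is valid on a frame iff R is symmetric.
Symmetric: no — 2 R 1 but not 1 R 2.

No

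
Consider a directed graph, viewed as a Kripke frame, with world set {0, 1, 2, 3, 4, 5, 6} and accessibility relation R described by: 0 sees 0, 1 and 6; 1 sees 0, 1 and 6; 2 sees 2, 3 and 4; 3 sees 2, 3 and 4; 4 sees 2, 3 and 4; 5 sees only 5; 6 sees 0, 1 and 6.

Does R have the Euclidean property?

Euclidean: yes — any two successors of a common world are R-related.

Yes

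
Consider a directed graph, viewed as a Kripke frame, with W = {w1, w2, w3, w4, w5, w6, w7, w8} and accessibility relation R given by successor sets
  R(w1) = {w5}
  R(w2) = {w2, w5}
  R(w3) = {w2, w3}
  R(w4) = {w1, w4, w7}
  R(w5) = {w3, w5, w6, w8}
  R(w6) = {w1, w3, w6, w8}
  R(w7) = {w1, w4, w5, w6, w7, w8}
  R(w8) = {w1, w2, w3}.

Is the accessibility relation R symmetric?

No

Symmetric: no — w1 R w5 but not w5 R w1.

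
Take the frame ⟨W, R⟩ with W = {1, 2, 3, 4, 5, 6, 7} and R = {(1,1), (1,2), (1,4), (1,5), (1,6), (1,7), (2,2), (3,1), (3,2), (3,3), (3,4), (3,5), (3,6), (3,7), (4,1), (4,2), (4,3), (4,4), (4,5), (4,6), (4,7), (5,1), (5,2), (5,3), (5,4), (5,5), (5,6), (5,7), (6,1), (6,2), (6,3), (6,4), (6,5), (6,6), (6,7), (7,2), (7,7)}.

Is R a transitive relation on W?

Transitive: no — 1 R 4 and 4 R 3, but not 1 R 3.

No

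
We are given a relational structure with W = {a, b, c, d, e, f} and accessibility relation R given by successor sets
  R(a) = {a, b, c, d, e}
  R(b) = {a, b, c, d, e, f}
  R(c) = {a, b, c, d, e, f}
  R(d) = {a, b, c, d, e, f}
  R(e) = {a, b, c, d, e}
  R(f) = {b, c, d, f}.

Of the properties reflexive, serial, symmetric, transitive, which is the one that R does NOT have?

Reflexive: yes — every world is R-related to itself.
Serial: yes — every world has a successor (e.g. a R a).
Symmetric: yes — every pair in R has its reverse in R.
Transitive: no — a R b and b R f, but not a R f.
Only transitive fails.

transitive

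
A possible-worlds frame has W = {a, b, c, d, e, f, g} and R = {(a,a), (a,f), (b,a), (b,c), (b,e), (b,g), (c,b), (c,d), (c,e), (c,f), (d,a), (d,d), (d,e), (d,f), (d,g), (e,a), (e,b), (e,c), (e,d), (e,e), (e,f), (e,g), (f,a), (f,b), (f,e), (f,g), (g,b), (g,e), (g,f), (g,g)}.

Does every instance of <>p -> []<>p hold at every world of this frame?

No

Axiom 5 corresponds to the accessibility relation being Euclidean.
Euclidean: no — b R a and b R c, but not a R c.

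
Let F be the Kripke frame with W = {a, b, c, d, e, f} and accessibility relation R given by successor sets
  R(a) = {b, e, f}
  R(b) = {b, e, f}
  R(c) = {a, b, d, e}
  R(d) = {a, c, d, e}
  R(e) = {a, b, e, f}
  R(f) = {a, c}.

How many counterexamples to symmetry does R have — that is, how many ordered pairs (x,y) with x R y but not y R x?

Enumerating: (a,b), (b,f), (c,a), (c,b), (c,e), (d,a), (d,e), (e,f), (f,c).

9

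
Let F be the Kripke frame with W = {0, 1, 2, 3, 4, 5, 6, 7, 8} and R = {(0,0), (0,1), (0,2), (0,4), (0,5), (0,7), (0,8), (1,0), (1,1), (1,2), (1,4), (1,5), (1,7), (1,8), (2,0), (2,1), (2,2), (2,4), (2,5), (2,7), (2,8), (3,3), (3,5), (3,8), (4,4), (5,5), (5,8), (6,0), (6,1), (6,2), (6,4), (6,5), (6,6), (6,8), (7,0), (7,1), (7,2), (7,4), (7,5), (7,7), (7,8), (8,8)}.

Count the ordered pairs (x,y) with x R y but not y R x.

Enumerating: (0,4), (0,5), (0,8), (1,4), (1,5), (1,8), (2,4), (2,5), (2,8), (3,5), (3,8), (5,8), … and 9 more.
Total: 21.

21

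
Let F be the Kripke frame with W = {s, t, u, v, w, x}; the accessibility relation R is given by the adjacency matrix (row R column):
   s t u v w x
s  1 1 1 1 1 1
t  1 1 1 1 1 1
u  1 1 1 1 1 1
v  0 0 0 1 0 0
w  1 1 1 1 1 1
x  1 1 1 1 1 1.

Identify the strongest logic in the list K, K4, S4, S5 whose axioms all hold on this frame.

Transitive (axiom 4): yes — every two-step R-path is closed by a direct edge.
Reflexive (axiom T): yes — every world is R-related to itself.
Euclidean (axiom 5): no — s R v and s R t, but not v R t.
So F validates K, K4, S4; S5 would additionally require R to be Euclidean. The strongest is S4.

S4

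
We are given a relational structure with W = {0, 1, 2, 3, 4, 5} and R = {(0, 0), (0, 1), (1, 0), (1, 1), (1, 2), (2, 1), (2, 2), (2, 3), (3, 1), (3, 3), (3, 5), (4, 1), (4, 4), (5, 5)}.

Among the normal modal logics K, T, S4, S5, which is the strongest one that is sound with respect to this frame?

T

Reflexive (axiom T): yes — every world is R-related to itself.
Transitive (axiom 4): no — 0 R 1 and 1 R 2, but not 0 R 2.
Euclidean (axiom 5): no — 1 R 0 and 1 R 2, but not 0 R 2.
So F validates K, T; S4 would additionally require R to be transitive. The strongest is T.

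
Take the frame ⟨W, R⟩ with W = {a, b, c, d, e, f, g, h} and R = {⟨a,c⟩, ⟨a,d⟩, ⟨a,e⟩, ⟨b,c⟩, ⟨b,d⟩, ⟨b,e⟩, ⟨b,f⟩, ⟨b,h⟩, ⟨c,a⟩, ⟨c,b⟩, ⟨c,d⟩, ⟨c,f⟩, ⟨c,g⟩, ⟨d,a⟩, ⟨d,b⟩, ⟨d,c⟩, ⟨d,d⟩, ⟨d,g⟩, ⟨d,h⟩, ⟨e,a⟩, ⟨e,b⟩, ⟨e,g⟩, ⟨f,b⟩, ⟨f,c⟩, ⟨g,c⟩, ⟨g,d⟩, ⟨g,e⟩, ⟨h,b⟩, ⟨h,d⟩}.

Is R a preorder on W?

Reflexive: no — a is not related to itself.
Transitive: no — a R c and c R b, but not a R b.
So R is not a preorder.

No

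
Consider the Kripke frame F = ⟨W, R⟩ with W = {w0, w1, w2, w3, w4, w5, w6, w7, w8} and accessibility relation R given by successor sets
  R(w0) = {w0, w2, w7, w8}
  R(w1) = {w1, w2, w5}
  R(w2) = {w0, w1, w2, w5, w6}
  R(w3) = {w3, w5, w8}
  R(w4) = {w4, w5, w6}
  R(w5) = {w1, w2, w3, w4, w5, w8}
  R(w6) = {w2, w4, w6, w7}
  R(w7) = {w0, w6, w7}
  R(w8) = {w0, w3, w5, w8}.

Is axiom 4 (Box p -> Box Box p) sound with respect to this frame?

By correspondence theory, 4 is valid on a frame iff R is transitive.
Transitive: no — w0 R w2 and w2 R w1, but not w0 R w1.

No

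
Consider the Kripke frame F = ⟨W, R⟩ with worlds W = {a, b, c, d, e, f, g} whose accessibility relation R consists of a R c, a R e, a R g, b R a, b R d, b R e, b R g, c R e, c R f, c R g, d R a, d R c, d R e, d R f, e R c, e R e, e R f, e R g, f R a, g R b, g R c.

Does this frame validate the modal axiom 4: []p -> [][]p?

No

The schema 4 characterises exactly the transitive frames.
Transitive: no — a R c and c R f, but not a R f.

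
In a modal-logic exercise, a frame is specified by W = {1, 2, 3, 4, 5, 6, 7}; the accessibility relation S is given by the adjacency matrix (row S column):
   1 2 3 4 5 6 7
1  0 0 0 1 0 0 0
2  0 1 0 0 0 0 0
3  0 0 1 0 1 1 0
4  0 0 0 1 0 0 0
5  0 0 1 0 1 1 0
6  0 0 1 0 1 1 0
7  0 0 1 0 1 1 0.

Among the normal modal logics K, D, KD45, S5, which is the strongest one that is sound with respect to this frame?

Serial (axiom D): yes — every world has a successor (e.g. 1 S 4).
Euclidean (axiom 5): yes — any two successors of a common world are S-related.
Transitive (axiom 4): yes — every two-step S-path is closed by a direct edge.
Reflexive (axiom T): no — 1 is not related to itself.
So F validates K, D, KD45; S5 would additionally require S to be reflexive. The strongest is KD45.

KD45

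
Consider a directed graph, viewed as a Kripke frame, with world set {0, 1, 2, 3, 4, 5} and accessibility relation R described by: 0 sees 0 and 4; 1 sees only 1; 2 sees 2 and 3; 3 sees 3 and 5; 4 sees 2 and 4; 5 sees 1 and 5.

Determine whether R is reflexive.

Reflexive: yes — every world is R-related to itself.

Yes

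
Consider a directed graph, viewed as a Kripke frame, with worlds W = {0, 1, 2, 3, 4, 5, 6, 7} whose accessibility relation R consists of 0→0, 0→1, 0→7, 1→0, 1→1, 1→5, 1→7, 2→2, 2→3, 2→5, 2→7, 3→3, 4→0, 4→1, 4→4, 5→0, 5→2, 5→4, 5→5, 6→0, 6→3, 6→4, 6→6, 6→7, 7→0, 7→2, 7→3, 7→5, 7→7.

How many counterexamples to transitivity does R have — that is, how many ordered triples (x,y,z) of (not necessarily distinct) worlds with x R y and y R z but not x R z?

25

Enumerating: (0,1,5), (0,7,2), (0,7,3), (0,7,5), (1,5,2), (1,5,4), (1,7,2), (1,7,3), (2,5,0), (2,5,4), (2,7,0), (4,0,7), … and 13 more.
Total: 25.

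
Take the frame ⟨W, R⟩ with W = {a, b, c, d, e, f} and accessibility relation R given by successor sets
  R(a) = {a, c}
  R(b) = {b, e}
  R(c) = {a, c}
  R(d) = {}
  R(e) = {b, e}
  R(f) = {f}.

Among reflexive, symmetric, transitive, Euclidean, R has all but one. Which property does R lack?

reflexive

Reflexive: no — d is not related to itself.
Symmetric: yes — every pair in R has its reverse in R.
Transitive: yes — every two-step R-path is closed by a direct edge.
Euclidean: yes — any two successors of a common world are R-related.
Only reflexive fails.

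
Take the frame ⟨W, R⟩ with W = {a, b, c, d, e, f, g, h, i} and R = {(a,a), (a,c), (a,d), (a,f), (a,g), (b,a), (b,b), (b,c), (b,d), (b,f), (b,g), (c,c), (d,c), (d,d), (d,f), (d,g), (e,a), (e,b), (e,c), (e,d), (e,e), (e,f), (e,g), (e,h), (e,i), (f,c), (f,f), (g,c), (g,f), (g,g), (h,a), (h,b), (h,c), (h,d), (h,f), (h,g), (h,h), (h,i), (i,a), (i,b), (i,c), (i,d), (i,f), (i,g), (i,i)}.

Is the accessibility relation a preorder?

Yes

Reflexive: yes — every world is R-related to itself.
Transitive: yes — every two-step R-path is closed by a direct edge.
So R is a preorder.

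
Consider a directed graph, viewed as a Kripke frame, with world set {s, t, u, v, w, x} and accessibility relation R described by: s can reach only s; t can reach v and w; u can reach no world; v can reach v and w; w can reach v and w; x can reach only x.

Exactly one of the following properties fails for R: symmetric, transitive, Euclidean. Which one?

Symmetric: no — t R v but not v R t.
Transitive: yes — every two-step R-path is closed by a direct edge.
Euclidean: yes — any two successors of a common world are R-related.
Only symmetric fails.

symmetric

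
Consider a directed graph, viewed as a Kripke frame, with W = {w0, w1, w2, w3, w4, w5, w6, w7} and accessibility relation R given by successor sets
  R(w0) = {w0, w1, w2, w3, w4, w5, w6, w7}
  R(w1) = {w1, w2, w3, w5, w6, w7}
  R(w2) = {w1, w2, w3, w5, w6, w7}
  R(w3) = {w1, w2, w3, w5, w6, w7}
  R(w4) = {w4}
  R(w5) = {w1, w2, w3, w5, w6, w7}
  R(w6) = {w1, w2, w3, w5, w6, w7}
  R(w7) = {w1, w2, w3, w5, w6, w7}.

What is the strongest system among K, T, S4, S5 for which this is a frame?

S4

Reflexive (axiom T): yes — every world is R-related to itself.
Transitive (axiom 4): yes — every two-step R-path is closed by a direct edge.
Euclidean (axiom 5): no — w0 R w1 and w0 R w4, but not w1 R w4.
So F validates K, T, S4; S5 would additionally require R to be Euclidean. The strongest is S4.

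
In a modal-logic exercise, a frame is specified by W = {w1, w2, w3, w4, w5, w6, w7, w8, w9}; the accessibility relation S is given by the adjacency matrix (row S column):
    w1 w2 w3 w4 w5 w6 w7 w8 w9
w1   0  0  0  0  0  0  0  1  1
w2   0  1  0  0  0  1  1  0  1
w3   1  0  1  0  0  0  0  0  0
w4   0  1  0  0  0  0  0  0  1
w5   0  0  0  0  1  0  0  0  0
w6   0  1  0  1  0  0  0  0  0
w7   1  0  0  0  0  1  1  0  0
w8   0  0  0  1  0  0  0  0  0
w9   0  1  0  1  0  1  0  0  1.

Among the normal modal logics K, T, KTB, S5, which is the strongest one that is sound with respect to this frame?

K

Reflexive (axiom T): no — w1 is not related to itself.
Symmetric (axiom B): no — w1 S w8 but not w8 S w1.
Euclidean (axiom 5): no — w1 S w8 and w1 S w9, but not w8 S w9.
So F validates K; T would additionally require S to be reflexive. The strongest is K.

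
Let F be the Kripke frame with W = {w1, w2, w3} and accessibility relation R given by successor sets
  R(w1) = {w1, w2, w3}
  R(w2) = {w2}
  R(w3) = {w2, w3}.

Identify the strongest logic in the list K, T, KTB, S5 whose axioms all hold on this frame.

T

Reflexive (axiom T): yes — every world is R-related to itself.
Symmetric (axiom B): no — w1 R w2 but not w2 R w1.
Euclidean (axiom 5): no — w1 R w2 and w1 R w3, but not w2 R w3.
So F validates K, T; KTB would additionally require R to be symmetric. The strongest is T.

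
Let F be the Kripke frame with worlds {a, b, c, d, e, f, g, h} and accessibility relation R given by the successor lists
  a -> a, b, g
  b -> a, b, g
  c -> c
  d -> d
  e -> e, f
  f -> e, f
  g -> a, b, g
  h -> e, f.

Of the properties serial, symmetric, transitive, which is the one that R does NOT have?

symmetric

Serial: yes — every world has a successor (e.g. a R a).
Symmetric: no — h R e but not e R h.
Transitive: yes — every two-step R-path is closed by a direct edge.
Only symmetric fails.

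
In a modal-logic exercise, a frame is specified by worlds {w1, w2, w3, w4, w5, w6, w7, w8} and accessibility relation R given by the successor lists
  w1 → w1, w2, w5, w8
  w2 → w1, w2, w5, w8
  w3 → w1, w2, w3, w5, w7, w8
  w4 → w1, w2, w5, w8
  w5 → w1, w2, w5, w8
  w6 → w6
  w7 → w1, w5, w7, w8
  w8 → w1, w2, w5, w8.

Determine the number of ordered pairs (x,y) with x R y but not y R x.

12

Enumerating: (w3,w1), (w3,w2), (w3,w5), (w3,w7), (w3,w8), (w4,w1), (w4,w2), (w4,w5), (w4,w8), (w7,w1), (w7,w5), (w7,w8).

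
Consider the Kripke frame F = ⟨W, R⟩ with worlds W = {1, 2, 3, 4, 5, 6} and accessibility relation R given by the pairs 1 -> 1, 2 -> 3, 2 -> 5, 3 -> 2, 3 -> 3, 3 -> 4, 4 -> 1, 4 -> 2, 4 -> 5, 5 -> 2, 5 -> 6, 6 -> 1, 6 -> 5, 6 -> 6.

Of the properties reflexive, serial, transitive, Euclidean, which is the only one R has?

Reflexive: no — 2 is not related to itself.
Serial: yes — every world has a successor (e.g. 1 R 1).
Transitive: no — 2 R 3 and 3 R 4, but not 2 R 4.
Euclidean: no — 2 R 3 and 2 R 5, but not 3 R 5.
Only serial holds.

serial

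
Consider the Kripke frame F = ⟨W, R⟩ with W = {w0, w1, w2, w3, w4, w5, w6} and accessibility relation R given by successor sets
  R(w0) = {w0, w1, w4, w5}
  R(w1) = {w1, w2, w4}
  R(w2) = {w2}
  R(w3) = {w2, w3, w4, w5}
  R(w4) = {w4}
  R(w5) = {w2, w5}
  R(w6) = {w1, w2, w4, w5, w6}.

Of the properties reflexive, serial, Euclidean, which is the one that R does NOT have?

Reflexive: yes — every world is R-related to itself.
Serial: yes — every world has a successor (e.g. w0 R w0).
Euclidean: no — w0 R w1 and w0 R w5, but not w1 R w5.
Only Euclidean fails.

Euclidean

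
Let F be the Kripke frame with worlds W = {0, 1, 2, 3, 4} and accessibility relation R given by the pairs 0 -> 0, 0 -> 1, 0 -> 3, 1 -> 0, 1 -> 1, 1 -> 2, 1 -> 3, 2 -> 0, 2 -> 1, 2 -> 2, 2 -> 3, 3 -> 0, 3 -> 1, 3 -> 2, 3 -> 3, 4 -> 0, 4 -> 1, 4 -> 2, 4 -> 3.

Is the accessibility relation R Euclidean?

Euclidean: no — 1 R 0 and 1 R 2, but not 0 R 2.

No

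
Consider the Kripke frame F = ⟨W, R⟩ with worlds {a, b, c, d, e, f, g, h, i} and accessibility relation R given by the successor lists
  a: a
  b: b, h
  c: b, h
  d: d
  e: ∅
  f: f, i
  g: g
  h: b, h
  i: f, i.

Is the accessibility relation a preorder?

No

Reflexive: no — c is not related to itself.
Transitive: yes — every two-step R-path is closed by a direct edge.
So R is not a preorder.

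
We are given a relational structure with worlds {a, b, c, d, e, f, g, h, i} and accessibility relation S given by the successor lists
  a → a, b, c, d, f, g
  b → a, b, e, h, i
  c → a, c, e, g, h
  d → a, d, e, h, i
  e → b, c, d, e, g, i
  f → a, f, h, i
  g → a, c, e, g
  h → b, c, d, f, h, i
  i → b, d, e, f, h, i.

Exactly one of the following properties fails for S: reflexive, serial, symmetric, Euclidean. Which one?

Reflexive: yes — every world is S-related to itself.
Serial: yes — every world has a successor (e.g. a S a).
Symmetric: yes — every pair in S has its reverse in S.
Euclidean: no — a S b and a S c, but not b S c.
Only Euclidean fails.

Euclidean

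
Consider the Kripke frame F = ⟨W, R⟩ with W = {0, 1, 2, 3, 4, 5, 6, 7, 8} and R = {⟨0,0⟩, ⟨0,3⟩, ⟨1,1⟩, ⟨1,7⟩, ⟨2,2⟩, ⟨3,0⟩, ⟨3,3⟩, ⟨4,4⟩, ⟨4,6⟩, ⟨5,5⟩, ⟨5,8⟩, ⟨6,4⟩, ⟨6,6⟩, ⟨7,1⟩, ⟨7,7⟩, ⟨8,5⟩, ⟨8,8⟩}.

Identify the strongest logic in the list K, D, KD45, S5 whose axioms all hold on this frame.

Serial (axiom D): yes — every world has a successor (e.g. 0 R 0).
Euclidean (axiom 5): yes — any two successors of a common world are R-related.
Transitive (axiom 4): yes — every two-step R-path is closed by a direct edge.
Reflexive (axiom T): yes — every world is R-related to itself.
So F validates K, D, KD45, S5. The strongest is S5.

S5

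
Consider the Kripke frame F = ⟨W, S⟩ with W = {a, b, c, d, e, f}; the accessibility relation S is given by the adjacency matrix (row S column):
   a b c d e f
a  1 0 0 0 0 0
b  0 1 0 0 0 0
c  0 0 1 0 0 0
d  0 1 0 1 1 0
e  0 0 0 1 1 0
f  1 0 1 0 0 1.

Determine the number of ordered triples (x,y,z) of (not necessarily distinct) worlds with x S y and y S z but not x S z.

1

Enumerating: (e,d,b).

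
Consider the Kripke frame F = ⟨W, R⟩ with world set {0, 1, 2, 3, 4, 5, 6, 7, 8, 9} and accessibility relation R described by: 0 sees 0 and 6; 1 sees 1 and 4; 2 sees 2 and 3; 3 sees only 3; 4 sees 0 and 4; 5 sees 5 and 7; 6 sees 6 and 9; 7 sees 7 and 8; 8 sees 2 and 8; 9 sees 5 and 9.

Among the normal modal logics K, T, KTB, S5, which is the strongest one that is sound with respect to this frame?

T

Reflexive (axiom T): yes — every world is R-related to itself.
Symmetric (axiom B): no — 0 R 6 but not 6 R 0.
Euclidean (axiom 5): no — 0 R 6 and 0 R 0, but not 6 R 0.
So F validates K, T; KTB would additionally require R to be symmetric. The strongest is T.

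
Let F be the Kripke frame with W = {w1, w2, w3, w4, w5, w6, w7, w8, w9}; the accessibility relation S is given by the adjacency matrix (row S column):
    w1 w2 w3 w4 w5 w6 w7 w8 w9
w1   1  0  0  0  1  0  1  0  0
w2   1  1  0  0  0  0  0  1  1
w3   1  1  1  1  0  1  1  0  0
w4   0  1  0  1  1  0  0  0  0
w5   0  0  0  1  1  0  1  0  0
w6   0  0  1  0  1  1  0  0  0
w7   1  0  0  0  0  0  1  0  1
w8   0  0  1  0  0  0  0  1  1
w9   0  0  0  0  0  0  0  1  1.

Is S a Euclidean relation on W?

Euclidean: no — w1 S w7 and w1 S w5, but not w7 S w5.

No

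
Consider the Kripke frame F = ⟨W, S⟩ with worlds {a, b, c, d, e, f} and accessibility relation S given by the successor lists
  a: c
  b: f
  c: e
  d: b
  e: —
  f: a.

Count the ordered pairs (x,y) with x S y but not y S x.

Enumerating: (a,c), (b,f), (c,e), (d,b), (f,a).

5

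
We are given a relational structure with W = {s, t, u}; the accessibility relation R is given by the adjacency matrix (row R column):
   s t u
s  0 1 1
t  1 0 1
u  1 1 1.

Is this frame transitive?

No

Transitive: no — s R t and t R s, but not s R s.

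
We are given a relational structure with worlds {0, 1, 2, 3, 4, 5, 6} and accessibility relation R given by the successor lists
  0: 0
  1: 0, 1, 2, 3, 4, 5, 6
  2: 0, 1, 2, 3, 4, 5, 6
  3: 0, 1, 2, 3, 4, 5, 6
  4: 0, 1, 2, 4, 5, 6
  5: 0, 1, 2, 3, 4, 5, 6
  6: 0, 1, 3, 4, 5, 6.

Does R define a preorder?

Reflexive: yes — every world is R-related to itself.
Transitive: no — 4 R 1 and 1 R 3, but not 4 R 3.
So R is not a preorder.

No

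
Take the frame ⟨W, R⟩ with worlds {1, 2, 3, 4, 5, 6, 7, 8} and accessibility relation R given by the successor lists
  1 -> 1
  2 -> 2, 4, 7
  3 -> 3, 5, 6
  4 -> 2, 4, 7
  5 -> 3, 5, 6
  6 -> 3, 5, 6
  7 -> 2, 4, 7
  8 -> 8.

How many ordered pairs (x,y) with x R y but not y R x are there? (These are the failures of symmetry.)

0

R is symmetric; there are no such tuples.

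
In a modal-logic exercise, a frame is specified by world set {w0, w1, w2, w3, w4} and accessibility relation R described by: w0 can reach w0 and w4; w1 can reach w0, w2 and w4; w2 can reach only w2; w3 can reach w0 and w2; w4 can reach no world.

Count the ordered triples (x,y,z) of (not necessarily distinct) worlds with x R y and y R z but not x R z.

Enumerating: (w3,w0,w4).

1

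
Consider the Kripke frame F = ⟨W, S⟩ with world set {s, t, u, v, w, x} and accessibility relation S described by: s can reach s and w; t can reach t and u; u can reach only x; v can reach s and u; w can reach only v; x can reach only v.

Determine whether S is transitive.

Transitive: no — s S w and w S v, but not s S v.

No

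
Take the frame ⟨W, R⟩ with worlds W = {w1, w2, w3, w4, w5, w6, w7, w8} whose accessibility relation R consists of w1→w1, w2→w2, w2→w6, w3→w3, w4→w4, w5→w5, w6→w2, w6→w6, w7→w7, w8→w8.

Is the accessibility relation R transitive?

Transitive: yes — every two-step R-path is closed by a direct edge.

Yes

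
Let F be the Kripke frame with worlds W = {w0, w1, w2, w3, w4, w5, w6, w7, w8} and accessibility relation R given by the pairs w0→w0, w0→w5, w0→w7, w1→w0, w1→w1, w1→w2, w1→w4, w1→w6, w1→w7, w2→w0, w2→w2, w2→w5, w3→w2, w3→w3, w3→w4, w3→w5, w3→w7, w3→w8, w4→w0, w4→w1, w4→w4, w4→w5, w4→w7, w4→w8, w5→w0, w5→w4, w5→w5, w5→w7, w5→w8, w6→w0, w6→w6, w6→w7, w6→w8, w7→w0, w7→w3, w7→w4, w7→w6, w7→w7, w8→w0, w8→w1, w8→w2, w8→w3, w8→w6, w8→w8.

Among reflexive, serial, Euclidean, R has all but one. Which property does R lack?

Euclidean

Reflexive: yes — every world is R-related to itself.
Serial: yes — every world has a successor (e.g. w0 R w0).
Euclidean: no — w0 R w7 and w0 R w5, but not w7 R w5.
Only Euclidean fails.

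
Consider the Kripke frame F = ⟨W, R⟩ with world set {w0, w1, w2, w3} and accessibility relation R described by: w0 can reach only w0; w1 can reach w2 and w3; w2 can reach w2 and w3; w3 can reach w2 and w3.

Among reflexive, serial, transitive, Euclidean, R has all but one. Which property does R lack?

reflexive

Reflexive: no — w1 is not related to itself.
Serial: yes — every world has a successor (e.g. w0 R w0).
Transitive: yes — every two-step R-path is closed by a direct edge.
Euclidean: yes — any two successors of a common world are R-related.
Only reflexive fails.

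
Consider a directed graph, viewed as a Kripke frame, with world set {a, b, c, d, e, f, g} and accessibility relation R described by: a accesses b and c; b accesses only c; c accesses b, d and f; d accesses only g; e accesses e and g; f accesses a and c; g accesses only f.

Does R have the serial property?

Serial: yes — every world has a successor (e.g. a R b).

Yes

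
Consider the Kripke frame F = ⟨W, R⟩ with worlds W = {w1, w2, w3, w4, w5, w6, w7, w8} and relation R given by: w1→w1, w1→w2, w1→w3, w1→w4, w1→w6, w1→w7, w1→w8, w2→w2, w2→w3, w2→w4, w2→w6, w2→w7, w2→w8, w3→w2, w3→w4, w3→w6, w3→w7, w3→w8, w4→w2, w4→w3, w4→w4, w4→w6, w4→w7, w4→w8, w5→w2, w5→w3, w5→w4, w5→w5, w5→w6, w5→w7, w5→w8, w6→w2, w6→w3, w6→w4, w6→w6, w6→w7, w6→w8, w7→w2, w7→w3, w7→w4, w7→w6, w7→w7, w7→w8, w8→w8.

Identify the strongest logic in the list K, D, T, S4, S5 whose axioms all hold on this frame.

D

Serial (axiom D): yes — every world has a successor (e.g. w1 R w1).
Reflexive (axiom T): no — w3 is not related to itself.
Transitive (axiom 4): no — w3 R w2 and w2 R w3, but not w3 R w3.
Euclidean (axiom 5): no — w1 R w8 and w1 R w2, but not w8 R w2.
So F validates K, D; T would additionally require R to be reflexive. The strongest is D.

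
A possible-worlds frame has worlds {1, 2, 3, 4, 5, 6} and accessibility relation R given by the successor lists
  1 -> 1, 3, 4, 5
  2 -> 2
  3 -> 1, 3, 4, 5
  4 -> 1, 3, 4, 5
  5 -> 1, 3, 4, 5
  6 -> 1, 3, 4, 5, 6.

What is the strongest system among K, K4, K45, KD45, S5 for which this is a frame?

K4

Transitive (axiom 4): yes — every two-step R-path is closed by a direct edge.
Euclidean (axiom 5): no — 6 R 1 and 6 R 6, but not 1 R 6.
Serial (axiom D): yes — every world has a successor (e.g. 1 R 1).
Reflexive (axiom T): yes — every world is R-related to itself.
So F validates K, K4; K45 would additionally require R to be Euclidean. The strongest is K4.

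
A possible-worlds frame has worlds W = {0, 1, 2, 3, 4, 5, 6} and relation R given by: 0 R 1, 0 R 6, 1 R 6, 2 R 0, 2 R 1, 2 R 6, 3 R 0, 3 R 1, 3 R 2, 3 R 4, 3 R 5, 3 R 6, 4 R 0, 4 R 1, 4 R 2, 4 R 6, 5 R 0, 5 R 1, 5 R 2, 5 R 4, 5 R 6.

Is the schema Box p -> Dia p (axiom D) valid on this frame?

No

By correspondence theory, D is valid on a frame iff R is serial.
Serial: no — 6 has no R-successor.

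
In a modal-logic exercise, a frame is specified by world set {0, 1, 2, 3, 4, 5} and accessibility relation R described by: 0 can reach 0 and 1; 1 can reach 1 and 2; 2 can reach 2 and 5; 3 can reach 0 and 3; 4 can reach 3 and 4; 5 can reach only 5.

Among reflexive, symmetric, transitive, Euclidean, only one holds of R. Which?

Reflexive: yes — every world is R-related to itself.
Symmetric: no — 0 R 1 but not 1 R 0.
Transitive: no — 0 R 1 and 1 R 2, but not 0 R 2.
Euclidean: no — 0 R 1 and 0 R 0, but not 1 R 0.
Only reflexive holds.

reflexive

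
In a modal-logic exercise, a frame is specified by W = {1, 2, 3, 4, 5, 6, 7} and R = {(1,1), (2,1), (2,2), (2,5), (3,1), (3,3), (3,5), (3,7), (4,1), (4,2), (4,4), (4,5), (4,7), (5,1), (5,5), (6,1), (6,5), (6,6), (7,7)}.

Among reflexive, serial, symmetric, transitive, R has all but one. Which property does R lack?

Reflexive: yes — every world is R-related to itself.
Serial: yes — every world has a successor (e.g. 1 R 1).
Symmetric: no — 2 R 1 but not 1 R 2.
Transitive: yes — every two-step R-path is closed by a direct edge.
Only symmetric fails.

symmetric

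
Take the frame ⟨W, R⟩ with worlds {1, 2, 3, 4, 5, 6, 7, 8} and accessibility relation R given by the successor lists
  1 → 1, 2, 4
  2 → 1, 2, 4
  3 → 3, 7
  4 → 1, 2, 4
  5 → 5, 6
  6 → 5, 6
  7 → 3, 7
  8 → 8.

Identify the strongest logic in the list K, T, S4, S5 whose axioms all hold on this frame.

Reflexive (axiom T): yes — every world is R-related to itself.
Transitive (axiom 4): yes — every two-step R-path is closed by a direct edge.
Euclidean (axiom 5): yes — any two successors of a common world are R-related.
So F validates K, T, S4, S5. The strongest is S5.

S5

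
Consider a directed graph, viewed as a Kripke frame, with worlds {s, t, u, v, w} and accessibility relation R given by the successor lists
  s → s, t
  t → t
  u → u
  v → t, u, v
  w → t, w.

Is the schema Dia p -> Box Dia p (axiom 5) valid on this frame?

By correspondence theory, 5 is valid on a frame iff R is Euclidean.
Euclidean: no — v R t and v R u, but not t R u.

No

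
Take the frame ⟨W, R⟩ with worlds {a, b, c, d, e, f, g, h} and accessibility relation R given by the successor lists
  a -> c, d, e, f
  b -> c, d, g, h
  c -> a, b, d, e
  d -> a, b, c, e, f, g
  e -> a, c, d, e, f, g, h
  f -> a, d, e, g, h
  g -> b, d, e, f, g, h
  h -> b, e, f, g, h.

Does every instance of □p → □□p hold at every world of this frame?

Axiom 4 corresponds to the accessibility relation being transitive.
Transitive: no — a R c and c R b, but not a R b.

No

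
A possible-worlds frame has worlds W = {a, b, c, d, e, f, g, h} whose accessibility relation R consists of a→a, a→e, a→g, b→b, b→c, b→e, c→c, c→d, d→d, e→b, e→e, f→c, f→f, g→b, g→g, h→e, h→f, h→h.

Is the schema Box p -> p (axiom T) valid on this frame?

Yes

By correspondence theory, T is valid on a frame iff R is reflexive.
Reflexive: yes — every world is R-related to itself.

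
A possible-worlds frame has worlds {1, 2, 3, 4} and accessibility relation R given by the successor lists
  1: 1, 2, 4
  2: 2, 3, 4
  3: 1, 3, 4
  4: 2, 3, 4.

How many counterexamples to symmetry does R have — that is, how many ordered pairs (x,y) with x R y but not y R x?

Enumerating: (1,2), (1,4), (2,3), (3,1).

4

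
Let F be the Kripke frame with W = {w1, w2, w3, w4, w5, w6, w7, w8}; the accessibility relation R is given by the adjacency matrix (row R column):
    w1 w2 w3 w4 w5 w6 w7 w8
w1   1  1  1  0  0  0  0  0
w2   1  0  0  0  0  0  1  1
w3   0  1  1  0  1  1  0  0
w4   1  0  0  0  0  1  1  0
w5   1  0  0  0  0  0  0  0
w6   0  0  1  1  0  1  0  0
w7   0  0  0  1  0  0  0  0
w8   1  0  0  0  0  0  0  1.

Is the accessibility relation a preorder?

Reflexive: no — w2 is not related to itself.
Transitive: no — w1 R w2 and w2 R w7, but not w1 R w7.
So R is not a preorder.

No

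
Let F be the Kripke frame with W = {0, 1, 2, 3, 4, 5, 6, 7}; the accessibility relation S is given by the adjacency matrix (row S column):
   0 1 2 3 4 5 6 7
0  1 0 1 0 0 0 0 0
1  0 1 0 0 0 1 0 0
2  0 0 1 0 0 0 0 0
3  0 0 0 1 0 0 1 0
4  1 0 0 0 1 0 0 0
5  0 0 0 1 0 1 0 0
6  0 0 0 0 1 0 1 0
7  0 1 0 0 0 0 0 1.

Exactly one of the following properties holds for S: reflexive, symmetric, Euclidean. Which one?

reflexive

Reflexive: yes — every world is S-related to itself.
Symmetric: no — 0 S 2 but not 2 S 0.
Euclidean: no — 0 S 2 and 0 S 0, but not 2 S 0.
Only reflexive holds.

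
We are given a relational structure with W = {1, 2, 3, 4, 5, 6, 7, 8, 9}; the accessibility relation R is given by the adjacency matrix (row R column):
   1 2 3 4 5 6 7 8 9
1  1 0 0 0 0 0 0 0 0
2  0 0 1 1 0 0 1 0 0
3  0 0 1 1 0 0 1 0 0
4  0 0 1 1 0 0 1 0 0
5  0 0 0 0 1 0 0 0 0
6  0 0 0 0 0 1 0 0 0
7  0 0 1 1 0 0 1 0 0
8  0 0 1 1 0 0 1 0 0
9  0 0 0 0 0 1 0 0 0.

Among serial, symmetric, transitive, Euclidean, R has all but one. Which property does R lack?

Serial: yes — every world has a successor (e.g. 1 R 1).
Symmetric: no — 2 R 3 but not 3 R 2.
Transitive: yes — every two-step R-path is closed by a direct edge.
Euclidean: yes — any two successors of a common world are R-related.
Only symmetric fails.

symmetric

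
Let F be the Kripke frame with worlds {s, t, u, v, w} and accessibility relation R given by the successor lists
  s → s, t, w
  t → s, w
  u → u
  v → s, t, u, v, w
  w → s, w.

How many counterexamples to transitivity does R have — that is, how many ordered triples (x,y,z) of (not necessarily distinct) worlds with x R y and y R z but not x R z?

Enumerating: (t,s,t), (w,s,t).

2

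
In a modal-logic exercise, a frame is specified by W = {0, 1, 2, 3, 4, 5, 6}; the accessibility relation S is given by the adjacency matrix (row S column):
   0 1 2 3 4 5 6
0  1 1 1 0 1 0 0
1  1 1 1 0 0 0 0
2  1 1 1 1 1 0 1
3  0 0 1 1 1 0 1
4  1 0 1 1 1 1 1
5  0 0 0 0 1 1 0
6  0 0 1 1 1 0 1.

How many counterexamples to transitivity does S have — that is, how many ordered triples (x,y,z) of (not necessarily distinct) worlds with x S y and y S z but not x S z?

Enumerating: (0,2,3), (0,2,6), (0,4,3), (0,4,5), (0,4,6), (1,0,4), (1,2,3), (1,2,4), (1,2,6), (2,4,5), (3,2,0), (3,2,1), … and 12 more.
Total: 24.

24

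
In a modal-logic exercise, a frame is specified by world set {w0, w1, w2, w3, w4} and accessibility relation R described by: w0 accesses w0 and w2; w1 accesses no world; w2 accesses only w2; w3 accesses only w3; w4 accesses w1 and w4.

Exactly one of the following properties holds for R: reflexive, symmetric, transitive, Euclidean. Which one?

transitive

Reflexive: no — w1 is not related to itself.
Symmetric: no — w0 R w2 but not w2 R w0.
Transitive: yes — every two-step R-path is closed by a direct edge.
Euclidean: no — w0 R w2 and w0 R w0, but not w2 R w0.
Only transitive holds.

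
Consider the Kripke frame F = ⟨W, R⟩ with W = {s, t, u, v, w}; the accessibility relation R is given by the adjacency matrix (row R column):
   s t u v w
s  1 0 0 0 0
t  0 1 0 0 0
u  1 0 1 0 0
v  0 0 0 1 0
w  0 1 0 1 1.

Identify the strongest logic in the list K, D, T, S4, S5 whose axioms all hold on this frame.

Serial (axiom D): yes — every world has a successor (e.g. s R s).
Reflexive (axiom T): yes — every world is R-related to itself.
Transitive (axiom 4): yes — every two-step R-path is closed by a direct edge.
Euclidean (axiom 5): no — w R t and w R v, but not t R v.
So F validates K, D, T, S4; S5 would additionally require R to be Euclidean. The strongest is S4.

S4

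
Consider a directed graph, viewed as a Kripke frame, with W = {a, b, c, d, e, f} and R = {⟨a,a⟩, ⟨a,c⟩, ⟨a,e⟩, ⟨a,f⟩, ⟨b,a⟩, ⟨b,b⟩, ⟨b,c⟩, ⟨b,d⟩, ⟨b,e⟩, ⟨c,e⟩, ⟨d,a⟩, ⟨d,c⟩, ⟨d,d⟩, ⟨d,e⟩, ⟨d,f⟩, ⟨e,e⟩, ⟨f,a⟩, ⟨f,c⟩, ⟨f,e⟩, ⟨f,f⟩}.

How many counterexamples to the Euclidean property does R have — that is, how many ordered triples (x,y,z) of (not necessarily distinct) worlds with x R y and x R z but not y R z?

Enumerating: (a,c,a), (a,c,c), (a,c,f), (a,e,a), (a,e,c), (a,e,f), (b,a,b), (b,a,d), (b,c,a), (b,c,b), (b,c,c), (b,c,d), … and 21 more.
Total: 33.

33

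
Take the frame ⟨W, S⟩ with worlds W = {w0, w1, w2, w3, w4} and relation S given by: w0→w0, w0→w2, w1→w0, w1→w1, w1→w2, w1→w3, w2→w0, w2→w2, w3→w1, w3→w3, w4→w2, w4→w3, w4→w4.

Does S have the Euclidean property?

No

Euclidean: no — w1 S w0 and w1 S w3, but not w0 S w3.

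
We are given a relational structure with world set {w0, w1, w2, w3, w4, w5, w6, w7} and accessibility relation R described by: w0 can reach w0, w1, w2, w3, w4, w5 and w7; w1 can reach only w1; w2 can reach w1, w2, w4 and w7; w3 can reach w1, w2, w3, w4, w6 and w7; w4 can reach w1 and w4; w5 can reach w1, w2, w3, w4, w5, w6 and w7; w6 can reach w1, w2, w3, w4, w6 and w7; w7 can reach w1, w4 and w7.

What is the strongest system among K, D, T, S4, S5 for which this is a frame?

T

Serial (axiom D): yes — every world has a successor (e.g. w0 R w0).
Reflexive (axiom T): yes — every world is R-related to itself.
Transitive (axiom 4): no — w0 R w3 and w3 R w6, but not w0 R w6.
Euclidean (axiom 5): no — w0 R w1 and w0 R w2, but not w1 R w2.
So F validates K, D, T; S4 would additionally require R to be transitive. The strongest is T.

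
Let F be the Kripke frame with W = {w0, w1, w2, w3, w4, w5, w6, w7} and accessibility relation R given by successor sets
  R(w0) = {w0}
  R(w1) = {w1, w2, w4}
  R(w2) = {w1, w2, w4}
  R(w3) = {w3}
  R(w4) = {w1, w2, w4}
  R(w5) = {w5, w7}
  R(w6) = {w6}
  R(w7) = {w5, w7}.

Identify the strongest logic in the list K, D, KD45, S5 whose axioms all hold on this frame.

Serial (axiom D): yes — every world has a successor (e.g. w0 R w0).
Euclidean (axiom 5): yes — any two successors of a common world are R-related.
Transitive (axiom 4): yes — every two-step R-path is closed by a direct edge.
Reflexive (axiom T): yes — every world is R-related to itself.
So F validates K, D, KD45, S5. The strongest is S5.

S5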